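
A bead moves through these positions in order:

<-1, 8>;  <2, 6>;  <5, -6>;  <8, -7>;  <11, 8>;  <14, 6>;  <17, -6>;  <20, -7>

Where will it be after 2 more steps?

First: linear, +3 per step → 26 at step 9.
Second: cycles through 8, 6, -6, -7 every 4 steps. Step 9 lands at position 1 of the cycle → 6.

<26, 6>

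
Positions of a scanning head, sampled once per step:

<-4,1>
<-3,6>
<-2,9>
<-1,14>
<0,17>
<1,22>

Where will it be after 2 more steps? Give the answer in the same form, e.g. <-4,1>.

Step-to-step displacements: <+1,+5>, <+1,+3>, <+1,+5>, <+1,+3>, <+1,+5> — a repeating cycle of length 2.
step 6: apply <+1,+3> → <2,25>
step 7: apply <+1,+5> → <3,30>

<3,30>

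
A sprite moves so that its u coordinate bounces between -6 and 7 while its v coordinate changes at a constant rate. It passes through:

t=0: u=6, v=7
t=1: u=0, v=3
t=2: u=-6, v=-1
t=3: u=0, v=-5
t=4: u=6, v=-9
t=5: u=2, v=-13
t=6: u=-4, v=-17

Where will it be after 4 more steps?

u=-2, v=-33

The u coordinate reflects between -6 and 7, moving 6 per step.
  step 7: -4 → -2
  step 8: -2 → 4
  step 9: 4 → 4
  step 10: 4 → -2
The v coordinate changes by -4 each step: at step 10 it is -33.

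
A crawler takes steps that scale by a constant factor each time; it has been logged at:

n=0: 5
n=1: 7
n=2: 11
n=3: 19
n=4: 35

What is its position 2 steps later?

131

Consecutive displacements +2, +4, +8, +16 scale by a factor of 2 each step.
step 5: 35 + 32 → 67
step 6: 67 + 64 → 131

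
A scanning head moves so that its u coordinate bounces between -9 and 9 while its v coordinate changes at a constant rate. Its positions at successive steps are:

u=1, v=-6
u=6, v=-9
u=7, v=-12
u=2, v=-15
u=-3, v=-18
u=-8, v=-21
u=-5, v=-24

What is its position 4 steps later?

u=3, v=-36

The u coordinate travels 5 per step and bounces off the walls at -9 and 9.
  step 7: -5 → 0
  step 8: 0 → 5
  step 9: 5 → 8
  step 10: 8 → 3
The v coordinate changes by -3 each step: at step 10 it is -36.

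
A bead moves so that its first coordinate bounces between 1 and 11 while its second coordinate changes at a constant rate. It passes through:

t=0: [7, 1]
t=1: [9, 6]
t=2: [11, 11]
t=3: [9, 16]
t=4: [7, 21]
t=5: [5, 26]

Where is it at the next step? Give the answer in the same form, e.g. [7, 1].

[3, 31]

The first coordinate reflects between 1 and 11, moving 2 per step.
  step 6: 5 → 3
The second coordinate changes by +5 each step: at step 6 it is 31.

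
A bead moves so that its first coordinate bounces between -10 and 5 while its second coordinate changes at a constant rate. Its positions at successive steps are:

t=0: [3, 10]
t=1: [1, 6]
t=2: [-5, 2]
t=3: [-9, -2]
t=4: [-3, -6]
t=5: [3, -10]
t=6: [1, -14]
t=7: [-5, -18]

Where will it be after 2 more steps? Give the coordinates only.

The first coordinate travels 6 per step and bounces off the walls at -10 and 5.
  step 8: -5 → -9
  step 9: -9 → -3
The second coordinate changes by -4 each step: at step 9 it is -26.

[-3, -26]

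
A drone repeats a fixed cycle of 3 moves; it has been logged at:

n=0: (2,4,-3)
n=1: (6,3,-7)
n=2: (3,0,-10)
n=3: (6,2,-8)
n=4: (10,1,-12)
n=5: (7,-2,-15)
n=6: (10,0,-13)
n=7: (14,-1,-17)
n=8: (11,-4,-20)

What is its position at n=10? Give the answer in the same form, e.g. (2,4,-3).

Differencing gives (+4,-1,-4), (-3,-3,-3), (+3,+2,+2), (+4,-1,-4), (-3,-3,-3), (+3,+2,+2), (+4,-1,-4), (-3,-3,-3). This is the pattern (+4,-1,-4), (-3,-3,-3), (+3,+2,+2) repeated.
step 9: apply (+3,+2,+2) → (14,-2,-18)
step 10: apply (+4,-1,-4) → (18,-3,-22)

(18,-3,-22)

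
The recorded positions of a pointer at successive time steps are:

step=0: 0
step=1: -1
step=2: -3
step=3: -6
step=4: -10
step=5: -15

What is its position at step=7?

Taking differences between consecutive positions: -1, -2, -3, -4, -5. These grow by -1 each step.
step 6: -15 − 6 → -21
step 7: -21 − 7 → -28

-28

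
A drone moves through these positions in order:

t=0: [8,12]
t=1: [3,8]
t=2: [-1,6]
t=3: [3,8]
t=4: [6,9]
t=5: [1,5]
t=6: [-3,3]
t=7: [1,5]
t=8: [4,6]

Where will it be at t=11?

Step-to-step displacements: [-5,-4], [-4,-2], [+4,+2], [+3,+1], [-5,-4], [-4,-2], [+4,+2], [+3,+1] — a repeating cycle of length 4.
step 9: apply [-5,-4] → [-1,2]
step 10: apply [-4,-2] → [-5,0]
step 11: apply [+4,+2] → [-1,2]

[-1,2]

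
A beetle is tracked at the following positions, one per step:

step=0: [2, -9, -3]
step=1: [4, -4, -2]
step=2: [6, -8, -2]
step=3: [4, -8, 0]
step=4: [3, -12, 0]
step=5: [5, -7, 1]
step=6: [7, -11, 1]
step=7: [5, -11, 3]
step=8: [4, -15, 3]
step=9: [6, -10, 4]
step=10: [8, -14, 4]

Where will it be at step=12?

[5, -18, 6]

Differencing gives [+2, +5, +1], [+2, -4, +0], [-2, +0, +2], [-1, -4, +0], [+2, +5, +1], [+2, -4, +0], [-2, +0, +2], [-1, -4, +0], [+2, +5, +1], [+2, -4, +0]. This is the pattern [+2, +5, +1], [+2, -4, +0], [-2, +0, +2], [-1, -4, +0] repeated.
step 11: apply [-2, +0, +2] → [6, -14, 6]
step 12: apply [-1, -4, +0] → [5, -18, 6]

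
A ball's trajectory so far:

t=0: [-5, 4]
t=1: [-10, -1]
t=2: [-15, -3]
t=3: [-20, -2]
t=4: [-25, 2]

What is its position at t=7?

[-40, 32]

First differences are [-5, -5], [-5, -2], [-5, +1], [-5, +4]; their common second difference is [+0, +3] (constant acceleration).
step 5: [-25, 2] + [-5, +7] → [-30, 9]
step 6: [-30, 9] + [-5, +10] → [-35, 19]
step 7: [-35, 19] + [-5, +13] → [-40, 32]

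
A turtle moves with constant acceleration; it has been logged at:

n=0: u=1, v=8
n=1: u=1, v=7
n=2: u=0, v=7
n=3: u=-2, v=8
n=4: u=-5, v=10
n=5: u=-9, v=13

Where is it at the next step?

Successive displacements: (+0,-1), (-1,+0), (-2,+1), (-3,+2), (-4,+3) — each changes by (-1,+1).
step 6: u=-9, v=13 + (-5,+4) → u=-14, v=17

u=-14, v=17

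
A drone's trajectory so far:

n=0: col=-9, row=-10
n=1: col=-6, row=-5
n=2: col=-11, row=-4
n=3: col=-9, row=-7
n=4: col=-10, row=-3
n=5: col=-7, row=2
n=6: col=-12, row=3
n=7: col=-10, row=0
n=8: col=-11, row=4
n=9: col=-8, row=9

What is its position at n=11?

The moves between consecutive positions are (+3,+5), (-5,+1), (+2,-3), (-1,+4), (+3,+5), (-5,+1), (+2,-3), (-1,+4), (+3,+5); they repeat the 4-cycle [(+3,+5), (-5,+1), (+2,-3), (-1,+4)].
step 10: apply (-5,+1) → col=-13, row=10
step 11: apply (+2,-3) → col=-11, row=7

col=-11, row=7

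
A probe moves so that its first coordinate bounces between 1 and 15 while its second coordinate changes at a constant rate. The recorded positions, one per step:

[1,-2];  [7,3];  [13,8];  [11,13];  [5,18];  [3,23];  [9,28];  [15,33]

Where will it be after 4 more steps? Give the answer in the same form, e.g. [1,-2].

The first coordinate reflects between 1 and 15, moving 6 per step.
  step 8: 15 → 9
  step 9: 9 → 3
  step 10: 3 → 5
  step 11: 5 → 11
The second coordinate changes by +5 each step: at step 11 it is 53.

[11,53]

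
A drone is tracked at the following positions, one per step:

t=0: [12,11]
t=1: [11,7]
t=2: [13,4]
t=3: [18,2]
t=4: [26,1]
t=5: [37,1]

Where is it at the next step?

Taking differences between consecutive positions: [-1,-4], [+2,-3], [+5,-2], [+8,-1], [+11,+0]. These grow by [+3,+1] each step.
step 6: [37,1] + [+14,+1] → [51,2]

[51,2]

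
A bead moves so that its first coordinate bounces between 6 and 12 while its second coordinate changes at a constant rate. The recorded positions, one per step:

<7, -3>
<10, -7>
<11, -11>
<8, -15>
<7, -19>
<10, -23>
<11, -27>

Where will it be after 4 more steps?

The first coordinate reflects between 6 and 12, moving 3 per step.
  step 7: 11 → 8
  step 8: 8 → 7
  step 9: 7 → 10
  step 10: 10 → 11
The second coordinate changes by -4 each step: at step 10 it is -43.

<11, -43>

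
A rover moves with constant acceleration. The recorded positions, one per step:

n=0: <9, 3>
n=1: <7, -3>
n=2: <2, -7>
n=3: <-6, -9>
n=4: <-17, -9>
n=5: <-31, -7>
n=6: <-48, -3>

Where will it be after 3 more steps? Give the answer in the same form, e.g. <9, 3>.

First differences are <-2, -6>, <-5, -4>, <-8, -2>, <-11, +0>, <-14, +2>, <-17, +4>; their common second difference is <-3, +2> (constant acceleration).
step 7: <-48, -3> + <-20, +6> → <-68, 3>
step 8: <-68, 3> + <-23, +8> → <-91, 11>
step 9: <-91, 11> + <-26, +10> → <-117, 21>

<-117, 21>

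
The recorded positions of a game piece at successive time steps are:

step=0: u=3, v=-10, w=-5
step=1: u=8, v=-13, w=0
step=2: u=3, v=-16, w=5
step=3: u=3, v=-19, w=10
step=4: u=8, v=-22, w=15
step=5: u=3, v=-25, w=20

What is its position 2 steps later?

U: cycles through 3, 8, 3 every 3 steps. Step 7 lands at position 1 of the cycle → 8.
V: linear, -3 per step → -31 at step 7.
W: linear, +5 per step → 30 at step 7.

u=8, v=-31, w=30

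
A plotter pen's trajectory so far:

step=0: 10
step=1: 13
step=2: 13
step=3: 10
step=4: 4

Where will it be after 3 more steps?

Taking differences between consecutive positions: +3, +0, -3, -6. These grow by -3 each step.
step 5: 4 − 9 → -5
step 6: -5 − 12 → -17
step 7: -17 − 15 → -32

-32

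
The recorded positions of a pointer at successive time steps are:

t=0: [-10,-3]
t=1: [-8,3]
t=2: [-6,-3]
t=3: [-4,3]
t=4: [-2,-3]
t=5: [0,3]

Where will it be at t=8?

First: linear, +2 per step → 6 at step 8.
Second: cycles through -3, 3 every 2 steps. Step 8 lands at position 0 of the cycle → -3.

[6,-3]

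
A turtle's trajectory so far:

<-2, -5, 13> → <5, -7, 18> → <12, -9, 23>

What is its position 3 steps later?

<33, -15, 38>

Each step adds <+7, -2, +5> to the position.
step 3: <12, -9, 23> + <+7, -2, +5> → <19, -11, 28>
step 4: <19, -11, 28> + <+7, -2, +5> → <26, -13, 33>
step 5: <26, -13, 33> + <+7, -2, +5> → <33, -15, 38>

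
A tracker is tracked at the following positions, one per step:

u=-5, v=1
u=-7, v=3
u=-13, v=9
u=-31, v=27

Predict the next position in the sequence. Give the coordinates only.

u=-85, v=81

Consecutive displacements (-2, +2), (-6, +6), (-18, +18) scale by a factor of 3 each step.
step 4: u=-31, v=27 + (-54, +54) → u=-85, v=81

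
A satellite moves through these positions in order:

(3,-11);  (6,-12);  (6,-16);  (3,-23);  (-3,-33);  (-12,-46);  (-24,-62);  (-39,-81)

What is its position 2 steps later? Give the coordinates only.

First differences are (+3,-1), (+0,-4), (-3,-7), (-6,-10), (-9,-13), (-12,-16), (-15,-19); their common second difference is (-3,-3) (constant acceleration).
step 8: (-39,-81) + (-18,-22) → (-57,-103)
step 9: (-57,-103) + (-21,-25) → (-78,-128)

(-78,-128)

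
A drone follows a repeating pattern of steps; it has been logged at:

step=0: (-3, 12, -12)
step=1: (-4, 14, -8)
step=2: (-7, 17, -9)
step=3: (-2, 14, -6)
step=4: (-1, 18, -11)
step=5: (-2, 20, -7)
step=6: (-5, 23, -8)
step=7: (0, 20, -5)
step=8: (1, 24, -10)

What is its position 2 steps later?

Step-to-step displacements: (-1, +2, +4), (-3, +3, -1), (+5, -3, +3), (+1, +4, -5), (-1, +2, +4), (-3, +3, -1), (+5, -3, +3), (+1, +4, -5) — a repeating cycle of length 4.
step 9: apply (-1, +2, +4) → (0, 26, -6)
step 10: apply (-3, +3, -1) → (-3, 29, -7)

(-3, 29, -7)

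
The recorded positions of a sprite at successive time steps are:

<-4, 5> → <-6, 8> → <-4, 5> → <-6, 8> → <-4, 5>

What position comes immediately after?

The jumps are <-2, +3>, <+2, -3>, <-2, +3>, <+2, -3> — a geometric progression with ratio -1.
step 5: <-4, 5> + <-2, +3> → <-6, 8>

<-6, 8>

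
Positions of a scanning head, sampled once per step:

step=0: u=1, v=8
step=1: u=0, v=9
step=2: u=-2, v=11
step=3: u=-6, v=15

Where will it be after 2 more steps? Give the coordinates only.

u=-30, v=39

Consecutive displacements (-1, +1), (-2, +2), (-4, +4) scale by a factor of 2 each step.
step 4: u=-6, v=15 + (-8, +8) → u=-14, v=23
step 5: u=-14, v=23 + (-16, +16) → u=-30, v=39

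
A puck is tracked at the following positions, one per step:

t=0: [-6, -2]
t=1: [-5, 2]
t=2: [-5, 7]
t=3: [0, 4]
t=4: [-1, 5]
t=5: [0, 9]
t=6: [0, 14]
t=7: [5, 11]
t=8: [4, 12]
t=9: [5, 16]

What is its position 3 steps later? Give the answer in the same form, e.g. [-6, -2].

[9, 19]

Differencing gives [+1, +4], [+0, +5], [+5, -3], [-1, +1], [+1, +4], [+0, +5], [+5, -3], [-1, +1], [+1, +4]. This is the pattern [+1, +4], [+0, +5], [+5, -3], [-1, +1] repeated.
step 10: apply [+0, +5] → [5, 21]
step 11: apply [+5, -3] → [10, 18]
step 12: apply [-1, +1] → [9, 19]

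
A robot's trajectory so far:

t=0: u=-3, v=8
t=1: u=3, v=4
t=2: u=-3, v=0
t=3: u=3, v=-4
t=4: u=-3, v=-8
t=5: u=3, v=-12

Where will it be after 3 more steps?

u=-3, v=-24

U: cycles through -3, 3 every 2 steps. Step 8 lands at position 0 of the cycle → -3.
V: linear, -4 per step → -24 at step 8.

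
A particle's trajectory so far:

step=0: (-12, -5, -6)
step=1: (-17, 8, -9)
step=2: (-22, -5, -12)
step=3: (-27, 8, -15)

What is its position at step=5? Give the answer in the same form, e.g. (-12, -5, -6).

The first coordinate changes by -5 each step, so at step 5 it is -12 + 5·(-5) = -37.
The second coordinate repeats the cycle [-5, 8] with period 2; step 5 mod 2 = 1, giving 8.
The third coordinate changes by -3 each step, so at step 5 it is -6 + 5·(-3) = -21.

(-37, 8, -21)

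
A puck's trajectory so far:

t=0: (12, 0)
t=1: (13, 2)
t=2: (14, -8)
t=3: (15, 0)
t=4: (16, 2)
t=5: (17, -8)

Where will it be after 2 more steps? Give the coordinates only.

The first coordinate changes by +1 each step, so at step 7 it is 12 + 7·(1) = 19.
The second coordinate repeats the cycle [0, 2, -8] with period 3; step 7 mod 3 = 1, giving 2.

(19, 2)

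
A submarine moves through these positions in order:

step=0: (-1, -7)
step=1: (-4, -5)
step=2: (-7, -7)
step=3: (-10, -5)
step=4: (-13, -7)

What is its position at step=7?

(-22, -5)

The first coordinate changes by -3 each step, so at step 7 it is -1 + 7·(-3) = -22.
The second coordinate repeats the cycle [-7, -5] with period 2; step 7 mod 2 = 1, giving -5.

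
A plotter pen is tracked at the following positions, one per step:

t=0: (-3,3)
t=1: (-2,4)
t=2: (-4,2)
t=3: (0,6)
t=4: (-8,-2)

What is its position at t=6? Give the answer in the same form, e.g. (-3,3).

The jumps are (+1,+1), (-2,-2), (+4,+4), (-8,-8) — a geometric progression with ratio -2.
step 5: (-8,-2) + (+16,+16) → (8,14)
step 6: (8,14) + (-32,-32) → (-24,-18)

(-24,-18)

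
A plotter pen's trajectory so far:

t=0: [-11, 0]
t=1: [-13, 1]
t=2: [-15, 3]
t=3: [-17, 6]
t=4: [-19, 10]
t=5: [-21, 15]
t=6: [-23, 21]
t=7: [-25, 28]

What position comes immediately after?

First differences are [-2, +1], [-2, +2], [-2, +3], [-2, +4], [-2, +5], [-2, +6], [-2, +7]; their common second difference is [+0, +1] (constant acceleration).
step 8: [-25, 28] + [-2, +8] → [-27, 36]

[-27, 36]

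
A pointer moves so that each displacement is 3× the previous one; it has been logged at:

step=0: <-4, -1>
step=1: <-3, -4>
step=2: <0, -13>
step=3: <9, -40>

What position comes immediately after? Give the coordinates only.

Consecutive displacements <+1, -3>, <+3, -9>, <+9, -27> scale by a factor of 3 each step.
step 4: <9, -40> + <+27, -81> → <36, -121>

<36, -121>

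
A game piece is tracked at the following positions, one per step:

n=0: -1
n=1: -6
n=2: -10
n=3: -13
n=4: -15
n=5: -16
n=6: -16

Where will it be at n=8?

-13

First differences are -5, -4, -3, -2, -1, +0; their common second difference is +1 (constant acceleration).
step 7: -16 + 1 → -15
step 8: -15 + 2 → -13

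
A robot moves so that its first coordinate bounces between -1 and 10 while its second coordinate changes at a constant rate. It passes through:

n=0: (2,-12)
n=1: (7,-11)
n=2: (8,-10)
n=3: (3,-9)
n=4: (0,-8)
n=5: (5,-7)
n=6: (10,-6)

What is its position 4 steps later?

(8,-2)

The first coordinate travels 5 per step and bounces off the walls at -1 and 10.
  step 7: 10 → 5
  step 8: 5 → 0
  step 9: 0 → 3
  step 10: 3 → 8
The second coordinate changes by +1 each step: at step 10 it is -2.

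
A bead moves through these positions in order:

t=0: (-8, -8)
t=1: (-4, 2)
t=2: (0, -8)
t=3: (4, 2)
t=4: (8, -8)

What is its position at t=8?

(24, -8)

The first coordinate changes by +4 each step, so at step 8 it is -8 + 8·(4) = 24.
The second coordinate repeats the cycle [-8, 2] with period 2; step 8 mod 2 = 0, giving -8.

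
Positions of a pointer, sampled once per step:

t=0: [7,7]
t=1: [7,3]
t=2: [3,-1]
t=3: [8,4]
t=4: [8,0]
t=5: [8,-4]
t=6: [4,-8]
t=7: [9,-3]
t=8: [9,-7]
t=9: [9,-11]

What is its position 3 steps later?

Step-to-step displacements: [+0,-4], [-4,-4], [+5,+5], [+0,-4], [+0,-4], [-4,-4], [+5,+5], [+0,-4], [+0,-4] — a repeating cycle of length 4.
step 10: apply [-4,-4] → [5,-15]
step 11: apply [+5,+5] → [10,-10]
step 12: apply [+0,-4] → [10,-14]

[10,-14]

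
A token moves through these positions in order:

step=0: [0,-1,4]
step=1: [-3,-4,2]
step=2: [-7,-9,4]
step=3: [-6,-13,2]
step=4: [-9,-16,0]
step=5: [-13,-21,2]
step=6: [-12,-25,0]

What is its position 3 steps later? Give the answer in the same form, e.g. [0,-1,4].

Step-to-step displacements: [-3,-3,-2], [-4,-5,+2], [+1,-4,-2], [-3,-3,-2], [-4,-5,+2], [+1,-4,-2] — a repeating cycle of length 3.
step 7: apply [-3,-3,-2] → [-15,-28,-2]
step 8: apply [-4,-5,+2] → [-19,-33,0]
step 9: apply [+1,-4,-2] → [-18,-37,-2]

[-18,-37,-2]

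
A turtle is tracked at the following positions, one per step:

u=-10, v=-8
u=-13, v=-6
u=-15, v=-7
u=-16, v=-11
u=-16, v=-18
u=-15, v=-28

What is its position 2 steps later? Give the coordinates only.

u=-10, v=-57

First differences are (-3, +2), (-2, -1), (-1, -4), (+0, -7), (+1, -10); their common second difference is (+1, -3) (constant acceleration).
step 6: u=-15, v=-28 + (+2, -13) → u=-13, v=-41
step 7: u=-13, v=-41 + (+3, -16) → u=-10, v=-57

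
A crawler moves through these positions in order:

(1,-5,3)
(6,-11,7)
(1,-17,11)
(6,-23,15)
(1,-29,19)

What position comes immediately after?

(6,-35,23)

First: cycles through 1, 6 every 2 steps. Step 5 lands at position 1 of the cycle → 6.
Second: linear, -6 per step → -35 at step 5.
Third: linear, +4 per step → 23 at step 5.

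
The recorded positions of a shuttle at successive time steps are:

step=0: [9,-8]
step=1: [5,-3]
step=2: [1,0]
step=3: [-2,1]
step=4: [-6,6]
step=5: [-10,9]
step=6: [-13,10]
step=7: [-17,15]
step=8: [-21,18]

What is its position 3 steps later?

[-32,27]

The moves between consecutive positions are [-4,+5], [-4,+3], [-3,+1], [-4,+5], [-4,+3], [-3,+1], [-4,+5], [-4,+3]; they repeat the 3-cycle [[-4,+5], [-4,+3], [-3,+1]].
step 9: apply [-3,+1] → [-24,19]
step 10: apply [-4,+5] → [-28,24]
step 11: apply [-4,+3] → [-32,27]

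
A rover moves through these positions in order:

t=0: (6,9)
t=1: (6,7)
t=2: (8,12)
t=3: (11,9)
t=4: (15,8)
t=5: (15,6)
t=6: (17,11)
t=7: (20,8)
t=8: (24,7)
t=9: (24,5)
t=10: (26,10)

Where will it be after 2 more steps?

(33,6)

The moves between consecutive positions are (+0,-2), (+2,+5), (+3,-3), (+4,-1), (+0,-2), (+2,+5), (+3,-3), (+4,-1), (+0,-2), (+2,+5); they repeat the 4-cycle [(+0,-2), (+2,+5), (+3,-3), (+4,-1)].
step 11: apply (+3,-3) → (29,7)
step 12: apply (+4,-1) → (33,6)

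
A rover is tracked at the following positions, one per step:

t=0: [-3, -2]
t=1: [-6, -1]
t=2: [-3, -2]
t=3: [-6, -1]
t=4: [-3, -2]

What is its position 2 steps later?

The jumps are [-3, +1], [+3, -1], [-3, +1], [+3, -1] — a geometric progression with ratio -1.
step 5: [-3, -2] + [-3, +1] → [-6, -1]
step 6: [-6, -1] + [+3, -1] → [-3, -2]

[-3, -2]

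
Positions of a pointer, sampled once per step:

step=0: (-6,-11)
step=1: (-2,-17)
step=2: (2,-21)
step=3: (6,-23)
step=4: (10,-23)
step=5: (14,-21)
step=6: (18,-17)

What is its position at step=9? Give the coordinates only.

(30,7)

Taking differences between consecutive positions: (+4,-6), (+4,-4), (+4,-2), (+4,+0), (+4,+2), (+4,+4). These grow by (+0,+2) each step.
step 7: (18,-17) + (+4,+6) → (22,-11)
step 8: (22,-11) + (+4,+8) → (26,-3)
step 9: (26,-3) + (+4,+10) → (30,7)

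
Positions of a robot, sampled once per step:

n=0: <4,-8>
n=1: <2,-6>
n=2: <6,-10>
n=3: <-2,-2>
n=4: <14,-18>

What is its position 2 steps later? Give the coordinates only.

<46,-50>

Consecutive displacements <-2,+2>, <+4,-4>, <-8,+8>, <+16,-16> scale by a factor of -2 each step.
step 5: <14,-18> + <-32,+32> → <-18,14>
step 6: <-18,14> + <+64,-64> → <46,-50>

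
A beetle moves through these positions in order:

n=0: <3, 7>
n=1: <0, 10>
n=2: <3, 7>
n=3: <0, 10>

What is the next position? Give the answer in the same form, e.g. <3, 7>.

<3, 7>

Step-to-step displacements: <-3, +3>, <+3, -3>, <-3, +3>; each is -1× the previous.
step 4: <0, 10> + <+3, -3> → <3, 7>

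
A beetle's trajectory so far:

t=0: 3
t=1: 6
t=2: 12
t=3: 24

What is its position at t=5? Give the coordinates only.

The jumps are +3, +6, +12 — a geometric progression with ratio 2.
step 4: 24 + 24 → 48
step 5: 48 + 48 → 96

96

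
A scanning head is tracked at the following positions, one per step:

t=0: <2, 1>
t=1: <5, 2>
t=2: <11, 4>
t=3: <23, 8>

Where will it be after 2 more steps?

<95, 32>

Step-to-step displacements: <+3, +1>, <+6, +2>, <+12, +4>; each is 2× the previous.
step 4: <23, 8> + <+24, +8> → <47, 16>
step 5: <47, 16> + <+48, +16> → <95, 32>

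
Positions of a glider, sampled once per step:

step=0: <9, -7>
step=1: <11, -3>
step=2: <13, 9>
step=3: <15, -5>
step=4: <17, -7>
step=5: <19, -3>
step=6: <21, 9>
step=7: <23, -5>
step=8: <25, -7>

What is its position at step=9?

<27, -3>

The first coordinate changes by +2 each step, so at step 9 it is 9 + 9·(2) = 27.
The second coordinate repeats the cycle [-7, -3, 9, -5] with period 4; step 9 mod 4 = 1, giving -3.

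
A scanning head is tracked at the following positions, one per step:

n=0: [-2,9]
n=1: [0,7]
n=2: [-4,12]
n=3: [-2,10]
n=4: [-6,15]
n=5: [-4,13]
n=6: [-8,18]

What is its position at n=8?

[-10,21]

Step-to-step displacements: [+2,-2], [-4,+5], [+2,-2], [-4,+5], [+2,-2], [-4,+5] — a repeating cycle of length 2.
step 7: apply [+2,-2] → [-6,16]
step 8: apply [-4,+5] → [-10,21]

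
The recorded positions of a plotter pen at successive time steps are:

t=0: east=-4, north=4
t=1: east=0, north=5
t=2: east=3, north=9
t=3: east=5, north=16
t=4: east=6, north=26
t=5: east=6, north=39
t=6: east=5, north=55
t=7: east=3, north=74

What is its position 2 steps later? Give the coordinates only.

First differences are (+4, +1), (+3, +4), (+2, +7), (+1, +10), (+0, +13), (-1, +16), (-2, +19); their common second difference is (-1, +3) (constant acceleration).
step 8: east=3, north=74 + (-3, +22) → east=0, north=96
step 9: east=0, north=96 + (-4, +25) → east=-4, north=121

east=-4, north=121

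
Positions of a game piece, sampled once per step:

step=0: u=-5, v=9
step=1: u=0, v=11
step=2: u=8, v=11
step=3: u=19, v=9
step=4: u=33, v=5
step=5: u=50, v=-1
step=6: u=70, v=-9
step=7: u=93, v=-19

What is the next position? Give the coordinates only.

First differences are (+5, +2), (+8, +0), (+11, -2), (+14, -4), (+17, -6), (+20, -8), (+23, -10); their common second difference is (+3, -2) (constant acceleration).
step 8: u=93, v=-19 + (+26, -12) → u=119, v=-31

u=119, v=-31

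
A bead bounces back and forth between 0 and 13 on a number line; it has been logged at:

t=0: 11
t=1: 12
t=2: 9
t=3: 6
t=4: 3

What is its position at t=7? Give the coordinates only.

6

The value travels 3 per step and bounces off the walls at 0 and 13.
  step 5: 3 → 0
  step 6: 0 → 3
  step 7: 3 → 6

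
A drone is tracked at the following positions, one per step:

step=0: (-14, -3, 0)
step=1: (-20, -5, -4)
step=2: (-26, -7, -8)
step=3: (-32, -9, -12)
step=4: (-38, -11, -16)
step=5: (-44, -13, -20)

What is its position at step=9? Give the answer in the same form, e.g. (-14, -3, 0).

(-68, -21, -36)

Constant displacement of (-6, -2, -4) per step.
step 6: (-44, -13, -20) + (-6, -2, -4) → (-50, -15, -24)
step 7: (-50, -15, -24) + (-6, -2, -4) → (-56, -17, -28)
step 8: (-56, -17, -28) + (-6, -2, -4) → (-62, -19, -32)
step 9: (-62, -19, -32) + (-6, -2, -4) → (-68, -21, -36)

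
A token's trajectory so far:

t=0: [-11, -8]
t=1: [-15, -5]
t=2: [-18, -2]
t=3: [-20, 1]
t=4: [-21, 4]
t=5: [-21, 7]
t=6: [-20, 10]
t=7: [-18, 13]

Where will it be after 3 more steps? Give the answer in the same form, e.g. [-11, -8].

[-6, 22]

Taking differences between consecutive positions: [-4, +3], [-3, +3], [-2, +3], [-1, +3], [+0, +3], [+1, +3], [+2, +3]. These grow by [+1, +0] each step.
step 8: [-18, 13] + [+3, +3] → [-15, 16]
step 9: [-15, 16] + [+4, +3] → [-11, 19]
step 10: [-11, 19] + [+5, +3] → [-6, 22]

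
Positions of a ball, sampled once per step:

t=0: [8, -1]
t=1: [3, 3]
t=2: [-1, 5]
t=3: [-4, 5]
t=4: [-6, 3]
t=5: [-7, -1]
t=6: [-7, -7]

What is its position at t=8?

Taking differences between consecutive positions: [-5, +4], [-4, +2], [-3, +0], [-2, -2], [-1, -4], [+0, -6]. These grow by [+1, -2] each step.
step 7: [-7, -7] + [+1, -8] → [-6, -15]
step 8: [-6, -15] + [+2, -10] → [-4, -25]

[-4, -25]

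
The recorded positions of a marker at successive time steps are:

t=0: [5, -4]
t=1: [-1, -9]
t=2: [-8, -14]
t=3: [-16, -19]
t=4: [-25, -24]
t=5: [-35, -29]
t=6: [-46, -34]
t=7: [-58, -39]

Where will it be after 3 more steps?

[-100, -54]

Successive displacements: [-6, -5], [-7, -5], [-8, -5], [-9, -5], [-10, -5], [-11, -5], [-12, -5] — each changes by [-1, +0].
step 8: [-58, -39] + [-13, -5] → [-71, -44]
step 9: [-71, -44] + [-14, -5] → [-85, -49]
step 10: [-85, -49] + [-15, -5] → [-100, -54]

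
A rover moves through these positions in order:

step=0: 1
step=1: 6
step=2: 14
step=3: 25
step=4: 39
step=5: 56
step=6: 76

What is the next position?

First differences are +5, +8, +11, +14, +17, +20; their common second difference is +3 (constant acceleration).
step 7: 76 + 23 → 99

99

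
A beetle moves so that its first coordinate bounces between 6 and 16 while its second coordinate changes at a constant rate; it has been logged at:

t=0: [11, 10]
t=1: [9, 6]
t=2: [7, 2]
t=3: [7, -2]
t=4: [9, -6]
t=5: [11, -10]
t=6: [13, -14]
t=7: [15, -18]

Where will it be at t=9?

The first coordinate reflects between 6 and 16, moving 2 per step.
  step 8: 15 → 15
  step 9: 15 → 13
The second coordinate changes by -4 each step: at step 9 it is -26.

[13, -26]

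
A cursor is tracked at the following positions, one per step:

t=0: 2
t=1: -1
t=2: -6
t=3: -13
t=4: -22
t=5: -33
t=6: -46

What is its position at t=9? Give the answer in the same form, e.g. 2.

-97

Successive displacements: -3, -5, -7, -9, -11, -13 — each changes by -2.
step 7: -46 − 15 → -61
step 8: -61 − 17 → -78
step 9: -78 − 19 → -97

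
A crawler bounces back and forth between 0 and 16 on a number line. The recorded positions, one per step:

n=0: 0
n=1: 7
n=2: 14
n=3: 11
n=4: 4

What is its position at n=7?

The value travels 7 per step and bounces off the walls at 0 and 16.
  step 5: 4 → 3
  step 6: 3 → 10
  step 7: 10 → 15

15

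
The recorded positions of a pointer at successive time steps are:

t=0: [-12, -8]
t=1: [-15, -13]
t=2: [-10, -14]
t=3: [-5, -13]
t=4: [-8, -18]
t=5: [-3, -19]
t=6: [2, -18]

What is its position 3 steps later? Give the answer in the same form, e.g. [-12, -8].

[9, -23]

Differencing gives [-3, -5], [+5, -1], [+5, +1], [-3, -5], [+5, -1], [+5, +1]. This is the pattern [-3, -5], [+5, -1], [+5, +1] repeated.
step 7: apply [-3, -5] → [-1, -23]
step 8: apply [+5, -1] → [4, -24]
step 9: apply [+5, +1] → [9, -23]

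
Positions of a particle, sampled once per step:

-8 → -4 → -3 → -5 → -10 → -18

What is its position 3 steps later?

-60

First differences are +4, +1, -2, -5, -8; their common second difference is -3 (constant acceleration).
step 6: -18 − 11 → -29
step 7: -29 − 14 → -43
step 8: -43 − 17 → -60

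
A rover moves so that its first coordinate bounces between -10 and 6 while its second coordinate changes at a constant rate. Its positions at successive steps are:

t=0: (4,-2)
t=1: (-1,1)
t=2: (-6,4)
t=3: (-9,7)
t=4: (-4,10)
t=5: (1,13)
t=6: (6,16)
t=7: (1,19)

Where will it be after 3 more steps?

The first coordinate travels 5 per step and bounces off the walls at -10 and 6.
  step 8: 1 → -4
  step 9: -4 → -9
  step 10: -9 → -6
The second coordinate changes by +3 each step: at step 10 it is 28.

(-6,28)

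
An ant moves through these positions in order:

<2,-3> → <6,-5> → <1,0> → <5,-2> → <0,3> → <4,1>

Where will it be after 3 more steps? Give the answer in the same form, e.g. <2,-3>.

<-2,9>

The moves between consecutive positions are <+4,-2>, <-5,+5>, <+4,-2>, <-5,+5>, <+4,-2>; they repeat the 2-cycle [<+4,-2>, <-5,+5>].
step 6: apply <-5,+5> → <-1,6>
step 7: apply <+4,-2> → <3,4>
step 8: apply <-5,+5> → <-2,9>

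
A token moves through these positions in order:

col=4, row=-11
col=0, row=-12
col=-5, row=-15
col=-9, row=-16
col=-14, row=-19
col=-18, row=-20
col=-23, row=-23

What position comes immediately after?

col=-27, row=-24

Differencing gives (-4, -1), (-5, -3), (-4, -1), (-5, -3), (-4, -1), (-5, -3). This is the pattern (-4, -1), (-5, -3) repeated.
step 7: apply (-4, -1) → col=-27, row=-24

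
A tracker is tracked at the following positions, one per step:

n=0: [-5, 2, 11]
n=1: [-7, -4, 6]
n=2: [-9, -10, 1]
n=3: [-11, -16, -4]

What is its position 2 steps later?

Each step adds [-2, -6, -5] to the position.
step 4: [-11, -16, -4] + [-2, -6, -5] → [-13, -22, -9]
step 5: [-13, -22, -9] + [-2, -6, -5] → [-15, -28, -14]

[-15, -28, -14]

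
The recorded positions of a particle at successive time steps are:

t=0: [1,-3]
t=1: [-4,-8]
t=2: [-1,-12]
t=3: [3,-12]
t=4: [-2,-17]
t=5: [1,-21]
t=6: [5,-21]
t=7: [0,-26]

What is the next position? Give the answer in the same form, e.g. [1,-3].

[3,-30]

Step-to-step displacements: [-5,-5], [+3,-4], [+4,+0], [-5,-5], [+3,-4], [+4,+0], [-5,-5] — a repeating cycle of length 3.
step 8: apply [+3,-4] → [3,-30]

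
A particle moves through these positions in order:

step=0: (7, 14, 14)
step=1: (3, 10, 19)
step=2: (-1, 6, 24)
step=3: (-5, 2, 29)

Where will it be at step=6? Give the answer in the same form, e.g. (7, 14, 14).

Constant displacement of (-4, -4, +5) per step.
step 4: (-5, 2, 29) + (-4, -4, +5) → (-9, -2, 34)
step 5: (-9, -2, 34) + (-4, -4, +5) → (-13, -6, 39)
step 6: (-13, -6, 39) + (-4, -4, +5) → (-17, -10, 44)

(-17, -10, 44)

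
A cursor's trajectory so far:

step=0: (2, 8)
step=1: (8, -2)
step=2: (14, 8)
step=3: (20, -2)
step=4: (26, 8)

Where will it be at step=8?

The first coordinate changes by +6 each step, so at step 8 it is 2 + 8·(6) = 50.
The second coordinate repeats the cycle [8, -2] with period 2; step 8 mod 2 = 0, giving 8.

(50, 8)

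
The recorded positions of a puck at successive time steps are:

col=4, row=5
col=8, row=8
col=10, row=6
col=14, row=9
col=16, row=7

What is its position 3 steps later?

Differencing gives (+4, +3), (+2, -2), (+4, +3), (+2, -2). This is the pattern (+4, +3), (+2, -2) repeated.
step 5: apply (+4, +3) → col=20, row=10
step 6: apply (+2, -2) → col=22, row=8
step 7: apply (+4, +3) → col=26, row=11

col=26, row=11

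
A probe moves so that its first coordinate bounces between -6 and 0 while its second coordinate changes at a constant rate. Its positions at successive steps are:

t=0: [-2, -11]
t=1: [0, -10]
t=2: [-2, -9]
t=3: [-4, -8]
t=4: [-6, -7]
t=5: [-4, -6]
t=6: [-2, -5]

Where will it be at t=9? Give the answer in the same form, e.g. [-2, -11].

The first coordinate reflects between -6 and 0, moving 2 per step.
  step 7: -2 → 0
  step 8: 0 → -2
  step 9: -2 → -4
The second coordinate changes by +1 each step: at step 9 it is -2.

[-4, -2]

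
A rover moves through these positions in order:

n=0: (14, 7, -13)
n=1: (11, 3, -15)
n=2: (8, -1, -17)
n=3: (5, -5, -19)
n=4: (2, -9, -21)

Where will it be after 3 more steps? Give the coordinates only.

(-7, -21, -27)

The position changes by (-3, -4, -2) every step.
step 5: (2, -9, -21) + (-3, -4, -2) → (-1, -13, -23)
step 6: (-1, -13, -23) + (-3, -4, -2) → (-4, -17, -25)
step 7: (-4, -17, -25) + (-3, -4, -2) → (-7, -21, -27)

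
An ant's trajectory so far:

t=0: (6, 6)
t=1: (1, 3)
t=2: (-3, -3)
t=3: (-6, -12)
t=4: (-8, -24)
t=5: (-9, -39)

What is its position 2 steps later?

Successive displacements: (-5, -3), (-4, -6), (-3, -9), (-2, -12), (-1, -15) — each changes by (+1, -3).
step 6: (-9, -39) + (+0, -18) → (-9, -57)
step 7: (-9, -57) + (+1, -21) → (-8, -78)

(-8, -78)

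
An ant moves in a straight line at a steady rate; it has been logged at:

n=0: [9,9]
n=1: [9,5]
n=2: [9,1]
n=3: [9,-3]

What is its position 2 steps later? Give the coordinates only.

The position changes by [+0,-4] every step.
step 4: [9,-3] + [+0,-4] → [9,-7]
step 5: [9,-7] + [+0,-4] → [9,-11]

[9,-11]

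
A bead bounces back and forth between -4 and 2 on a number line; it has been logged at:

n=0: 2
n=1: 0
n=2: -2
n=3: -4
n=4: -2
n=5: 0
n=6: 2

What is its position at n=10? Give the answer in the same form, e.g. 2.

The value travels 2 per step and bounces off the walls at -4 and 2.
  step 7: 2 → 0
  step 8: 0 → -2
  step 9: -2 → -4
  step 10: -4 → -2

-2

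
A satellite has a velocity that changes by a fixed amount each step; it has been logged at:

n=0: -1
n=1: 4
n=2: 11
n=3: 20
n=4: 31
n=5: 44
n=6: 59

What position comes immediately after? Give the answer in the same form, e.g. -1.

76

Successive displacements: +5, +7, +9, +11, +13, +15 — each changes by +2.
step 7: 59 + 17 → 76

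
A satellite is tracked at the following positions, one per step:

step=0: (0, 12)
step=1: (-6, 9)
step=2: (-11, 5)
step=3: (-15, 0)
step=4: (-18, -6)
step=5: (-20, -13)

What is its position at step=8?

(-20, -40)

First differences are (-6, -3), (-5, -4), (-4, -5), (-3, -6), (-2, -7); their common second difference is (+1, -1) (constant acceleration).
step 6: (-20, -13) + (-1, -8) → (-21, -21)
step 7: (-21, -21) + (+0, -9) → (-21, -30)
step 8: (-21, -30) + (+1, -10) → (-20, -40)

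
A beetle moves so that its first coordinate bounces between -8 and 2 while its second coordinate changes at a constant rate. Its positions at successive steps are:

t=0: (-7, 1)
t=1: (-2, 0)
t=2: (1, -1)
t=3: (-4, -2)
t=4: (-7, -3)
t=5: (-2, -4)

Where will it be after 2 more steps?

(-4, -6)

The first coordinate reflects between -8 and 2, moving 5 per step.
  step 6: -2 → 1
  step 7: 1 → -4
The second coordinate changes by -1 each step: at step 7 it is -6.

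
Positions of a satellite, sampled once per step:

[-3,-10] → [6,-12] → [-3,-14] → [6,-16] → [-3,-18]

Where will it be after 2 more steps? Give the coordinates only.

The first coordinate repeats the cycle [-3, 6] with period 2; step 6 mod 2 = 0, giving -3.
The second coordinate changes by -2 each step, so at step 6 it is -10 + 6·(-2) = -22.

[-3,-22]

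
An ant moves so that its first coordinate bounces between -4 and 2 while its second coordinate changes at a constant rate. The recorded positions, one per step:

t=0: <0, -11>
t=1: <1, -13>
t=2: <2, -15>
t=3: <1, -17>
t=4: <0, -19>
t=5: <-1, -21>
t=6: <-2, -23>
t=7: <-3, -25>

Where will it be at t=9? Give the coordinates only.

<-3, -29>

The first coordinate travels 1 per step and bounces off the walls at -4 and 2.
  step 8: -3 → -4
  step 9: -4 → -3
The second coordinate changes by -2 each step: at step 9 it is -29.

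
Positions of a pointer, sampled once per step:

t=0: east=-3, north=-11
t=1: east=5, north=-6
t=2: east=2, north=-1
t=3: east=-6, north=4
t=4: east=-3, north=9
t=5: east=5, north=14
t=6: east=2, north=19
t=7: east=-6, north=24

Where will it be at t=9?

east=5, north=34

East: cycles through -3, 5, 2, -6 every 4 steps. Step 9 lands at position 1 of the cycle → 5.
North: linear, +5 per step → 34 at step 9.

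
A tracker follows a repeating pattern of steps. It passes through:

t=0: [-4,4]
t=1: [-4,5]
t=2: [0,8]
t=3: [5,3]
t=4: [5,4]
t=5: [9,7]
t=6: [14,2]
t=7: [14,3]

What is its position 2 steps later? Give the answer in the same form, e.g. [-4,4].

[23,1]

Differencing gives [+0,+1], [+4,+3], [+5,-5], [+0,+1], [+4,+3], [+5,-5], [+0,+1]. This is the pattern [+0,+1], [+4,+3], [+5,-5] repeated.
step 8: apply [+4,+3] → [18,6]
step 9: apply [+5,-5] → [23,1]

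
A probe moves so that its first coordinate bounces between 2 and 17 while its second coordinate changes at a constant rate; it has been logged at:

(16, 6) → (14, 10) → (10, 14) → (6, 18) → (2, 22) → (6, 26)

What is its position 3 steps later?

The first coordinate reflects between 2 and 17, moving 4 per step.
  step 6: 6 → 10
  step 7: 10 → 14
  step 8: 14 → 16
The second coordinate changes by +4 each step: at step 8 it is 38.

(16, 38)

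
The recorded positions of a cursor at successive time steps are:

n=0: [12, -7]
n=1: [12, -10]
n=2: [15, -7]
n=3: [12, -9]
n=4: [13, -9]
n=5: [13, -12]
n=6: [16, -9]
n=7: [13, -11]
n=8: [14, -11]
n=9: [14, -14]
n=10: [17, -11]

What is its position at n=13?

[15, -16]

The moves between consecutive positions are [+0, -3], [+3, +3], [-3, -2], [+1, +0], [+0, -3], [+3, +3], [-3, -2], [+1, +0], [+0, -3], [+3, +3]; they repeat the 4-cycle [[+0, -3], [+3, +3], [-3, -2], [+1, +0]].
step 11: apply [-3, -2] → [14, -13]
step 12: apply [+1, +0] → [15, -13]
step 13: apply [+0, -3] → [15, -16]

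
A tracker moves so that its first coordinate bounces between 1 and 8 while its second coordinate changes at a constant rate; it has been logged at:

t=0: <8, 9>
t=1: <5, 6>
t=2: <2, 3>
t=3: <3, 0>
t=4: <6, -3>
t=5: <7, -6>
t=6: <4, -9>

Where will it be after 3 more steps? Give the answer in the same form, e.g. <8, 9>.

The first coordinate reflects between 1 and 8, moving 3 per step.
  step 7: 4 → 1
  step 8: 1 → 4
  step 9: 4 → 7
The second coordinate changes by -3 each step: at step 9 it is -18.

<7, -18>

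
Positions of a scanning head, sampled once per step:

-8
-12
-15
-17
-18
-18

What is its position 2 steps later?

-15

First differences are -4, -3, -2, -1, +0; their common second difference is +1 (constant acceleration).
step 6: -18 + 1 → -17
step 7: -17 + 2 → -15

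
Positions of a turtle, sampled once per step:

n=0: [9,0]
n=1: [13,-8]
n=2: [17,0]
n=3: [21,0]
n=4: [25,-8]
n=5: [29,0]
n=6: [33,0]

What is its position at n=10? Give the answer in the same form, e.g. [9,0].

The first coordinate changes by +4 each step, so at step 10 it is 9 + 10·(4) = 49.
The second coordinate repeats the cycle [0, -8, 0] with period 3; step 10 mod 3 = 1, giving -8.

[49,-8]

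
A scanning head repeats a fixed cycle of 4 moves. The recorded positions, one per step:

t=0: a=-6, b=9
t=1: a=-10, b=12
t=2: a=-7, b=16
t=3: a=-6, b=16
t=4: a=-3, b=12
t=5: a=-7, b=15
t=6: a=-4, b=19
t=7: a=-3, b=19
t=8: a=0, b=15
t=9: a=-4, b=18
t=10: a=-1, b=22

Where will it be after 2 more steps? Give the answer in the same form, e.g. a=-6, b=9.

a=3, b=18

Step-to-step displacements: (-4,+3), (+3,+4), (+1,+0), (+3,-4), (-4,+3), (+3,+4), (+1,+0), (+3,-4), (-4,+3), (+3,+4) — a repeating cycle of length 4.
step 11: apply (+1,+0) → a=0, b=22
step 12: apply (+3,-4) → a=3, b=18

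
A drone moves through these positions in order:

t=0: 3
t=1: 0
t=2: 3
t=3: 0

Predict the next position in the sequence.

The jumps are -3, +3, -3 — a geometric progression with ratio -1.
step 4: 0 + 3 → 3

3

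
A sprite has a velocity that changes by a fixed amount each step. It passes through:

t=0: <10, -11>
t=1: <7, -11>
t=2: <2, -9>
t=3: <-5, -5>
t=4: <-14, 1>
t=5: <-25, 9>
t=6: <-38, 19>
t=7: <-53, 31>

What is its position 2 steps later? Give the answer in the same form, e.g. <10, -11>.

<-89, 61>

First differences are <-3, +0>, <-5, +2>, <-7, +4>, <-9, +6>, <-11, +8>, <-13, +10>, <-15, +12>; their common second difference is <-2, +2> (constant acceleration).
step 8: <-53, 31> + <-17, +14> → <-70, 45>
step 9: <-70, 45> + <-19, +16> → <-89, 61>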